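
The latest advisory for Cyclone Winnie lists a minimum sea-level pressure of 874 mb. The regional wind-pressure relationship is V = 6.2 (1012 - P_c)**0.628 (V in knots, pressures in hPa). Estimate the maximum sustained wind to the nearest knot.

137 kt

ΔP = 1012 − 874 = 138 mb.
138^0.628 ≈ 22.072.
V ≈ 6.2 × 22.072 ≈ 136.8 kt.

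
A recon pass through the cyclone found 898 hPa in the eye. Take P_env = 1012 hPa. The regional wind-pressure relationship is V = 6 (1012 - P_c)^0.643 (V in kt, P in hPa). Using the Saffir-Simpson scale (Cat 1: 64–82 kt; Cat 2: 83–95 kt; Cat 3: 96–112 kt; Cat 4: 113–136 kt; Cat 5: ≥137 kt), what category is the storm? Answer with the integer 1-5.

4

ΔP = 1012 − 898 = 114 hPa.
V ≈ 6 × 114^0.643 = 6 × 21.02 ≈ 126 kt.
126 kt falls in the Category 4 band.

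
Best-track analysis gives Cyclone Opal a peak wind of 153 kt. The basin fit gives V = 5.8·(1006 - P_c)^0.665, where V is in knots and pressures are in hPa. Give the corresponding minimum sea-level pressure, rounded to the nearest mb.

869 mb

ΔP = (V / 5.8)^(1/0.665) = (153/5.8)^1.504.
153/5.8 = 26.379; 26.379^1.504 ≈ 137.16 mb.
P_c = 1006 − 137.16 = 868.84 ≈ 869 mb.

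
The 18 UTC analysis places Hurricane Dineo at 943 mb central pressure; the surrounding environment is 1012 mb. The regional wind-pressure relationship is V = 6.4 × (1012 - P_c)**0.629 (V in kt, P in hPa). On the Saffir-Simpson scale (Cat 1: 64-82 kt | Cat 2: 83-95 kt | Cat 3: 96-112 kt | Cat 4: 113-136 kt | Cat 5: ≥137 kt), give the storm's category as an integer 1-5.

ΔP = 1012 − 943 = 69 mb.
V ≈ 6.4 × 69^0.629 = 6.4 × 14.34 ≈ 92 kt.
92 kt falls in the Category 2 band.

2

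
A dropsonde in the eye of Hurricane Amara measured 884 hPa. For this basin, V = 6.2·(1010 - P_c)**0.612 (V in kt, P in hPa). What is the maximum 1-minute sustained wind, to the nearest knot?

120 kt

ΔP = 1010 − 884 = 126 hPa.
126^0.612 ≈ 19.294.
V ≈ 6.2 × 19.294 ≈ 119.6 kt.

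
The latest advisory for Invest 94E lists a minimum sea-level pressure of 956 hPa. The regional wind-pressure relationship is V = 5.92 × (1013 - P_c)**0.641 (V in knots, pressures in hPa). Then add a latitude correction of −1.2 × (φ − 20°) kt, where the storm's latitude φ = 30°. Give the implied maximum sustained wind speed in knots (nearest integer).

ΔP = 1013 − 956 = 57 hPa.
57^0.641 ≈ 13.351.
V ≈ 5.92 × 13.351 ≈ 79.0 kt.
Latitude correction: −1.2 × (30 − 20) = -12 kt.
Corrected V ≈ 67 kt → 67 kt.

67 kt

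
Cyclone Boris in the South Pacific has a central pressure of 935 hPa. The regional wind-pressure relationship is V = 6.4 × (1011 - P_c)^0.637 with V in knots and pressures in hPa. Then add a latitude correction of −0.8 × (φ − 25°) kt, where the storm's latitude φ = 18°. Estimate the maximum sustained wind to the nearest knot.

ΔP = 1011 − 935 = 76 hPa.
76^0.637 ≈ 15.779.
V ≈ 6.4 × 15.779 ≈ 101.0 kt.
Latitude correction: −0.8 × (18 − 25) = 5.6 kt.
Corrected V ≈ 106.6 kt → 107 kt.

107 kt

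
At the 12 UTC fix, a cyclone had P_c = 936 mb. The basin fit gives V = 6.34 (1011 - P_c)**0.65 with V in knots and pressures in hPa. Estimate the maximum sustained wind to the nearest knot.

105 kt

ΔP = 1011 − 936 = 75 mb.
75^0.65 ≈ 16.550.
V ≈ 6.34 × 16.550 ≈ 104.9 kt.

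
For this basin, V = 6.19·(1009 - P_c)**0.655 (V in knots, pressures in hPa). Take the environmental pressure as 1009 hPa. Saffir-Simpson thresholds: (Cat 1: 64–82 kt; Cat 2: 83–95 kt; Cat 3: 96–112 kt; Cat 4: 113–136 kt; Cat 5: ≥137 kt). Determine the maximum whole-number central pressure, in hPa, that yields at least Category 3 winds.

Category 3 begins at V = 96 kt.
Required ΔP = (96/6.19)^(1/0.655) = 15.509^1.527 ≈ 65.72 hPa.
P_c ≤ 1009 − 65.72 = 943.28, so the highest integer P_c is 943 hPa.

943 hPa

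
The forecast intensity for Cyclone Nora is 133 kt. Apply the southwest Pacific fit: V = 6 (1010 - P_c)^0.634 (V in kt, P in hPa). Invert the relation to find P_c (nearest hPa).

ΔP = (V / 6)^(1/0.634) = (133/6)^1.577.
133/6 = 22.167; 22.167^1.577 ≈ 132.60 hPa.
P_c = 1010 − 132.60 = 877.40 ≈ 877 hPa.

877 hPa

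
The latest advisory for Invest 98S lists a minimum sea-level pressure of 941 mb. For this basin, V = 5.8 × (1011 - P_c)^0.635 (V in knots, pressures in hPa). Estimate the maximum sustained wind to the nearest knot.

ΔP = 1011 − 941 = 70 mb.
70^0.635 ≈ 14.847.
V ≈ 5.8 × 14.847 ≈ 86.1 kt.

86 kt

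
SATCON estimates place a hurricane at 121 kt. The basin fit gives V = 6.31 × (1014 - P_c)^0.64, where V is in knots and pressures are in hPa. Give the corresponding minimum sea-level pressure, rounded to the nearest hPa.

ΔP = (V / 6.31)^(1/0.64) = (121/6.31)^1.562.
121/6.31 = 19.176; 19.176^1.562 ≈ 101.00 hPa.
P_c = 1014 − 101.00 = 913.00 ≈ 913 hPa.

913 hPa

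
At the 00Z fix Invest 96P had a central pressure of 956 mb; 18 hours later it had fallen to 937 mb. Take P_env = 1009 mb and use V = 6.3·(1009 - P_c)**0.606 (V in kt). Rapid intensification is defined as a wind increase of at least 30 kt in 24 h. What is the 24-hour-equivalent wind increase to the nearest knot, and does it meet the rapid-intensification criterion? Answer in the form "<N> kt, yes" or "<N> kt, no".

19 kt, no

V₁: ΔP = 53, V ≈ 6.3 × 53^0.606 ≈ 69.86 kt.
V₂: ΔP = 72, V ≈ 6.3 × 72^0.606 ≈ 84.12 kt.
ΔV over 18 h = 14.26 kt → 24 h equivalent = 14.26 × 24/18 ≈ 19.01 kt.
19 kt < 30 kt ⇒ not rapid intensification.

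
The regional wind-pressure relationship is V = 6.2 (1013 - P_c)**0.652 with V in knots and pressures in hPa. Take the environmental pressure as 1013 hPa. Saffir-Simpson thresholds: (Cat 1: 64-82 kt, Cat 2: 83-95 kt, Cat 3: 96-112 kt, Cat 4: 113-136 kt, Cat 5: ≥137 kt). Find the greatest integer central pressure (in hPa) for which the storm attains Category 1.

977 hPa

Category 1 begins at V = 64 kt.
Required ΔP = (64/6.2)^(1/0.652) = 10.323^1.534 ≈ 35.88 hPa.
P_c ≤ 1013 − 35.88 = 977.12, so the highest integer P_c is 977 hPa.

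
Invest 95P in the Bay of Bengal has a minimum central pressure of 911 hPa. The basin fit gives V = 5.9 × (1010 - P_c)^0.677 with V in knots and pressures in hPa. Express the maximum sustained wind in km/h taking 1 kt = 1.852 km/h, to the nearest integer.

ΔP = 1010 − 911 = 99 hPa.
V ≈ 5.9 × 99^0.677 = 5.9 × 22.441 ≈ 132.403 kt.
132.403 × 1.852 ≈ 245.21 km/h → 245 km/h.

245 km/h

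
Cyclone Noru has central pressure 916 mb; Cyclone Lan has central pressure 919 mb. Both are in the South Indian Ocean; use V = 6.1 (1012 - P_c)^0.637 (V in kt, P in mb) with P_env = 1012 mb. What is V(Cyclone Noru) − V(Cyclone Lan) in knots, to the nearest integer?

Cyclone Noru: ΔP = 96; V ≈ 6.1 × 96^0.637 ≈ 111.70 kt.
Cyclone Lan: ΔP = 93; V ≈ 6.1 × 93^0.637 ≈ 109.46 kt.
Difference ≈ 111.70 − 109.46 = 2.24 → 2 kt.

2 kt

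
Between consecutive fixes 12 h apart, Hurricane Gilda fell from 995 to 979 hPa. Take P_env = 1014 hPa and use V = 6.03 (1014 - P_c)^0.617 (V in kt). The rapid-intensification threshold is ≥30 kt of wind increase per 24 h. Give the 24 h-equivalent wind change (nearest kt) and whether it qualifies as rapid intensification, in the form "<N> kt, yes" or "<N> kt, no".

34 kt, yes

V₁: ΔP = 19, V ≈ 6.03 × 19^0.617 ≈ 37.09 kt.
V₂: ΔP = 35, V ≈ 6.03 × 35^0.617 ≈ 54.08 kt.
ΔV over 12 h = 16.99 kt → 24 h equivalent = 16.99 × 24/12 ≈ 33.98 kt.
34 kt ≥ 30 kt ⇒ rapid intensification.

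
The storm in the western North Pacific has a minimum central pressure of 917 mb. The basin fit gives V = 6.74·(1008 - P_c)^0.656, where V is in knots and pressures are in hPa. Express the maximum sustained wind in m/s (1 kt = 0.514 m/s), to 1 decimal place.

66.8 m/s

ΔP = 1008 − 917 = 91 mb.
V ≈ 6.74 × 91^0.656 = 6.74 × 19.281 ≈ 129.954 kt.
129.954 × 0.514 ≈ 66.80 m/s → 66.8 m/s.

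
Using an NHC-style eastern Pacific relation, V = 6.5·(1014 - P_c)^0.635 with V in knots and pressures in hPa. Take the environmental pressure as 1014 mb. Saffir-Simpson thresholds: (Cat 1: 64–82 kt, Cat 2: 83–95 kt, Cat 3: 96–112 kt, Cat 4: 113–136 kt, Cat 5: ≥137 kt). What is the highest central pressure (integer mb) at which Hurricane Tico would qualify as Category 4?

Category 4 begins at V = 113 kt.
Required ΔP = (113/6.5)^(1/0.635) = 17.385^1.575 ≈ 89.75 mb.
P_c ≤ 1014 − 89.75 = 924.25, so the highest integer P_c is 924 mb.

924 mb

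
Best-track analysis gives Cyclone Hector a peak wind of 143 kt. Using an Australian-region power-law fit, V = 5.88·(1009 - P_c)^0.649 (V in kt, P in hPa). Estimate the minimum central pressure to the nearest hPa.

872 hPa

ΔP = (V / 5.88)^(1/0.649) = (143/5.88)^1.541.
143/5.88 = 24.320; 24.320^1.541 ≈ 136.62 hPa.
P_c = 1009 − 136.62 = 872.38 ≈ 872 hPa.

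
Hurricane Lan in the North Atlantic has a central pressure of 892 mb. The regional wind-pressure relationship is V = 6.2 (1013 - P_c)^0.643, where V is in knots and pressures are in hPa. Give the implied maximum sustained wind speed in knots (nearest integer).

135 kt

ΔP = 1013 − 892 = 121 mb.
121^0.643 ≈ 21.839.
V ≈ 6.2 × 21.839 ≈ 135.4 kt.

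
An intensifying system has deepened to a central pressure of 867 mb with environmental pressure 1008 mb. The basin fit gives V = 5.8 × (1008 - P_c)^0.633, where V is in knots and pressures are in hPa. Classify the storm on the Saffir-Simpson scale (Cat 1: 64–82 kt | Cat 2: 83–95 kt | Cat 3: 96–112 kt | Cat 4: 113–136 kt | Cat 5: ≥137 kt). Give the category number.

ΔP = 1008 − 867 = 141 mb.
V ≈ 5.8 × 141^0.633 = 5.8 × 22.93 ≈ 133 kt.
133 kt falls in the Category 4 band.

4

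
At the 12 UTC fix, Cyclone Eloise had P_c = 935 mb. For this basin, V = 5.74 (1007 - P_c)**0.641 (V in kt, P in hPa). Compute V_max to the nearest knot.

ΔP = 1007 − 935 = 72 mb.
72^0.641 ≈ 15.508.
V ≈ 5.74 × 15.508 ≈ 89.0 kt.

89 kt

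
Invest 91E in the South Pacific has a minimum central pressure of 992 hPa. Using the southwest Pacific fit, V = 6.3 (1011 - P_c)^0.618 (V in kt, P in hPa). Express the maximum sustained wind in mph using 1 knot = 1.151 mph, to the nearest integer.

ΔP = 1011 − 992 = 19 hPa.
V ≈ 6.3 × 19^0.618 = 6.3 × 6.170 ≈ 38.870 kt.
38.870 × 1.151 ≈ 44.74 mph → 45 mph.

45 mph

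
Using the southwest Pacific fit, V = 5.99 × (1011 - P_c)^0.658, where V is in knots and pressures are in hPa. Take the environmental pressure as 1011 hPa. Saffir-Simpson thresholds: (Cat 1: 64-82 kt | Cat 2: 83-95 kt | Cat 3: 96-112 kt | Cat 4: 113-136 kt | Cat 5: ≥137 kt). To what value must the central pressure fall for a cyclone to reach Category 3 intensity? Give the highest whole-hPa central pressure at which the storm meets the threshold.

943 hPa

Category 3 begins at V = 96 kt.
Required ΔP = (96/5.99)^(1/0.658) = 16.027^1.520 ≈ 67.78 hPa.
P_c ≤ 1011 − 67.78 = 943.22, so the highest integer P_c is 943 hPa.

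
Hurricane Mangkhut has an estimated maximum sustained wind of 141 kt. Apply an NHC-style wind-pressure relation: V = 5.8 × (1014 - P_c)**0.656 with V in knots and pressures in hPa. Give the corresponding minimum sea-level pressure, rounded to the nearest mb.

884 mb

ΔP = (V / 5.8)^(1/0.656) = (141/5.8)^1.524.
141/5.8 = 24.310; 24.310^1.524 ≈ 129.56 mb.
P_c = 1014 − 129.56 = 884.44 ≈ 884 mb.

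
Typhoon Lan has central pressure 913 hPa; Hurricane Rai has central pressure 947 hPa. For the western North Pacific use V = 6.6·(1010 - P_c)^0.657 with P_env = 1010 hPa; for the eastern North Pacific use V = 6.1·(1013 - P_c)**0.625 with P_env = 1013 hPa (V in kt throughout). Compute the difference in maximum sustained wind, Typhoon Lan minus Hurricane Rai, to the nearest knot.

50 kt

Typhoon Lan: ΔP = 97; V ≈ 6.6 × 97^0.657 ≈ 133.31 kt.
Hurricane Rai: ΔP = 66; V ≈ 6.1 × 66^0.625 ≈ 83.67 kt.
Difference ≈ 133.31 − 83.67 = 49.64 → 50 kt.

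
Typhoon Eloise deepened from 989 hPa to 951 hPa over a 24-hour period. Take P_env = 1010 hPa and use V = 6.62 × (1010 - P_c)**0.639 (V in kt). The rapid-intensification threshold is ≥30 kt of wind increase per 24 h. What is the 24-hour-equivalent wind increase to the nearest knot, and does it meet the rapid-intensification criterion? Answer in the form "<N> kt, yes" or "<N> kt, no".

43 kt, yes

V₁: ΔP = 21, V ≈ 6.62 × 21^0.639 ≈ 46.32 kt.
V₂: ΔP = 59, V ≈ 6.62 × 59^0.639 ≈ 89.63 kt.
ΔV over 24 h = 43.31 kt → 24 h equivalent = 43.31 × 24/24 ≈ 43.31 kt.
43 kt ≥ 30 kt ⇒ rapid intensification.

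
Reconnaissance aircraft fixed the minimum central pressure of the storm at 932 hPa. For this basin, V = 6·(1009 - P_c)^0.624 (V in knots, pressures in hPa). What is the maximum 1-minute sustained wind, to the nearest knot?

90 kt

ΔP = 1009 − 932 = 77 hPa.
77^0.624 ≈ 15.037.
V ≈ 6 × 15.037 ≈ 90.2 kt.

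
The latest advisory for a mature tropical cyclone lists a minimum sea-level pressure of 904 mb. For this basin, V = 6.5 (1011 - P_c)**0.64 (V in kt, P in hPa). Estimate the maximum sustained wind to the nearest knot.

ΔP = 1011 − 904 = 107 mb.
107^0.64 ≈ 19.898.
V ≈ 6.5 × 19.898 ≈ 129.3 kt.

129 kt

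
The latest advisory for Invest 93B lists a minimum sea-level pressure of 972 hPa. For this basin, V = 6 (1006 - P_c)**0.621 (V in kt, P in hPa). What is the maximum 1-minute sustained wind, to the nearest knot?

ΔP = 1006 − 972 = 34 hPa.
34^0.621 ≈ 8.934.
V ≈ 6 × 8.934 ≈ 53.6 kt.

54 kt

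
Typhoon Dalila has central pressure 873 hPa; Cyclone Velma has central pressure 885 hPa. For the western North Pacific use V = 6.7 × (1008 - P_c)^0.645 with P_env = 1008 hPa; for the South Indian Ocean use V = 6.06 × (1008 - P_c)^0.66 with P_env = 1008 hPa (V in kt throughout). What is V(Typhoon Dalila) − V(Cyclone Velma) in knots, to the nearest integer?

Typhoon Dalila: ΔP = 135; V ≈ 6.7 × 135^0.645 ≈ 158.54 kt.
Cyclone Velma: ΔP = 123; V ≈ 6.06 × 123^0.66 ≈ 145.15 kt.
Difference ≈ 158.54 − 145.15 = 13.39 → 13 kt.

13 kt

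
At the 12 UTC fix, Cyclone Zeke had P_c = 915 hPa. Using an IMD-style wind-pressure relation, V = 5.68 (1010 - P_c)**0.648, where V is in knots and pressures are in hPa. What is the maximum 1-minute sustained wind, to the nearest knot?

ΔP = 1010 − 915 = 95 hPa.
95^0.648 ≈ 19.123.
V ≈ 5.68 × 19.123 ≈ 108.6 kt.

109 kt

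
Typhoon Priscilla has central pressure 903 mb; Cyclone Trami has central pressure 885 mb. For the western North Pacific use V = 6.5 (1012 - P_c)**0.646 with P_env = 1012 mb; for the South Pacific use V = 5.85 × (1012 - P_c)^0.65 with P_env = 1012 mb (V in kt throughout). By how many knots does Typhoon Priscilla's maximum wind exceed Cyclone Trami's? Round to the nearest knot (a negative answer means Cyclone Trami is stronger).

-2 kt

Typhoon Priscilla: ΔP = 109; V ≈ 6.5 × 109^0.646 ≈ 134.61 kt.
Cyclone Trami: ΔP = 127; V ≈ 5.85 × 127^0.65 ≈ 136.34 kt.
Difference ≈ 134.61 − 136.34 = -1.73 → -2 kt.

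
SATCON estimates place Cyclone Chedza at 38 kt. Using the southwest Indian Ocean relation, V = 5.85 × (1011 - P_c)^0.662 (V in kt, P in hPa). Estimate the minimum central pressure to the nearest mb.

ΔP = (V / 5.85)^(1/0.662) = (38/5.85)^1.511.
38/5.85 = 6.496; 6.496^1.511 ≈ 16.89 mb.
P_c = 1011 − 16.89 = 994.11 ≈ 994 mb.

994 mb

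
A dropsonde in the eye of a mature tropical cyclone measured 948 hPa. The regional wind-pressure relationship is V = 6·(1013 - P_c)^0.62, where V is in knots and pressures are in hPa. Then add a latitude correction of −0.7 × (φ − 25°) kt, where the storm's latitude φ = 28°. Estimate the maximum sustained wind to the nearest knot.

78 kt

ΔP = 1013 − 948 = 65 hPa.
65^0.62 ≈ 13.305.
V ≈ 6 × 13.305 ≈ 79.8 kt.
Latitude correction: −0.7 × (28 − 25) = -2.1 kt.
Corrected V ≈ 77.7 kt → 78 kt.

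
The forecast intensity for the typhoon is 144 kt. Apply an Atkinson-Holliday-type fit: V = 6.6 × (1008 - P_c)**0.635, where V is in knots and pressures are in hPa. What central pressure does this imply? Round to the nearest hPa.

880 hPa

ΔP = (V / 6.6)^(1/0.635) = (144/6.6)^1.575.
144/6.6 = 21.818; 21.818^1.575 ≈ 128.34 hPa.
P_c = 1008 − 128.34 = 879.66 ≈ 880 hPa.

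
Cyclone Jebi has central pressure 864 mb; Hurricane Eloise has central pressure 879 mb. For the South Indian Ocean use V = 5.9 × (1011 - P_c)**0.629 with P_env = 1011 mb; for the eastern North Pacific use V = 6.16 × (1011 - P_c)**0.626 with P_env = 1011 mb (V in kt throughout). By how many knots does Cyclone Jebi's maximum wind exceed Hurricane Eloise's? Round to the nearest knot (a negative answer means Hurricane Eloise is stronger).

5 kt

Cyclone Jebi: ΔP = 147; V ≈ 5.9 × 147^0.629 ≈ 136.17 kt.
Hurricane Eloise: ΔP = 132; V ≈ 6.16 × 132^0.626 ≈ 130.94 kt.
Difference ≈ 136.17 − 130.94 = 5.23 → 5 kt.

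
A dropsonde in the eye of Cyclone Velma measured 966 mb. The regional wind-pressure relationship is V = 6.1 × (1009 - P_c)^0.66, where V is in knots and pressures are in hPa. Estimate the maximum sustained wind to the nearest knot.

ΔP = 1009 − 966 = 43 mb.
43^0.66 ≈ 11.970.
V ≈ 6.1 × 11.970 ≈ 73.0 kt.

73 kt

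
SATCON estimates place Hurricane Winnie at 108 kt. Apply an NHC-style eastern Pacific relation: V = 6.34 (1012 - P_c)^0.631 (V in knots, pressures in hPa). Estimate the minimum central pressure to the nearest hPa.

923 hPa

ΔP = (V / 6.34)^(1/0.631) = (108/6.34)^1.585.
108/6.34 = 17.035; 17.035^1.585 ≈ 89.41 hPa.
P_c = 1012 − 89.41 = 922.59 ≈ 923 hPa.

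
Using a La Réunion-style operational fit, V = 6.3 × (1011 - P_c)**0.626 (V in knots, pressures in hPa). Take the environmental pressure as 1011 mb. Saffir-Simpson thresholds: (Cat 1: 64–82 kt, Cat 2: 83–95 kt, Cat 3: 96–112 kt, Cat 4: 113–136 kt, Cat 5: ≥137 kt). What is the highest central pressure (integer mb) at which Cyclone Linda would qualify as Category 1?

970 mb

Category 1 begins at V = 64 kt.
Required ΔP = (64/6.3)^(1/0.626) = 10.159^1.597 ≈ 40.59 mb.
P_c ≤ 1011 − 40.59 = 970.41, so the highest integer P_c is 970 mb.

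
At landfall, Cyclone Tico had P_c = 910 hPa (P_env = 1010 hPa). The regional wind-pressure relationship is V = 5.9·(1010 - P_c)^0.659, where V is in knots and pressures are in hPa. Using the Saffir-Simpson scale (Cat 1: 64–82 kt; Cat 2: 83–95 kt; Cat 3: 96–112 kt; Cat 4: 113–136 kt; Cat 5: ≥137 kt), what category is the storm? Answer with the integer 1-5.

ΔP = 1010 − 910 = 100 hPa.
V ≈ 5.9 × 100^0.659 = 5.9 × 20.80 ≈ 123 kt.
123 kt falls in the Category 4 band.

4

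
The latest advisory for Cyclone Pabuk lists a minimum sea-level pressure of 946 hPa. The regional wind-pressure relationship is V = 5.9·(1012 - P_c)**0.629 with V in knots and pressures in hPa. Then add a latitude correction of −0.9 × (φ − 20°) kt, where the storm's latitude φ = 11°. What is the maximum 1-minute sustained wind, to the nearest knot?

ΔP = 1012 − 946 = 66 hPa.
66^0.629 ≈ 13.947.
V ≈ 5.9 × 13.947 ≈ 82.3 kt.
Latitude correction: −0.9 × (11 − 20) = 8.1 kt.
Corrected V ≈ 90.4 kt → 90 kt.

90 kt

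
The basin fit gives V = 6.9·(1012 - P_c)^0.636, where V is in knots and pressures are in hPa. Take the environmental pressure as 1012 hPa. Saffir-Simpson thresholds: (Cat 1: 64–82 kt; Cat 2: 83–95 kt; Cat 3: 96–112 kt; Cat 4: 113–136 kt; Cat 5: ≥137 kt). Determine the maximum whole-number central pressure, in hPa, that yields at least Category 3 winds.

Category 3 begins at V = 96 kt.
Required ΔP = (96/6.9)^(1/0.636) = 13.913^1.572 ≈ 62.78 hPa.
P_c ≤ 1012 − 62.78 = 949.22, so the highest integer P_c is 949 hPa.

949 hPa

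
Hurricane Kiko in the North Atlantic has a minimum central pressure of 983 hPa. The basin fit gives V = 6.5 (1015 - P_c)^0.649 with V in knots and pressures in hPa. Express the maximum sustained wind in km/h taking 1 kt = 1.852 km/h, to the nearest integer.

ΔP = 1015 − 983 = 32 hPa.
V ≈ 6.5 × 32^0.649 = 6.5 × 9.481 ≈ 61.625 kt.
61.625 × 1.852 ≈ 114.13 km/h → 114 km/h.

114 km/h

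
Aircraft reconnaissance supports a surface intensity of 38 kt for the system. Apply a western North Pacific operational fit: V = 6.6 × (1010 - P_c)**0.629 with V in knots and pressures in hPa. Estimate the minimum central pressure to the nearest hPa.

ΔP = (V / 6.6)^(1/0.629) = (38/6.6)^1.590.
38/6.6 = 5.758; 5.758^1.590 ≈ 16.17 hPa.
P_c = 1010 − 16.17 = 993.83 ≈ 994 hPa.

994 hPa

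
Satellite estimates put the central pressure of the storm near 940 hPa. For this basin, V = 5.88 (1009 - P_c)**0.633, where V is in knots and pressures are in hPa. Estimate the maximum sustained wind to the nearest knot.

ΔP = 1009 − 940 = 69 hPa.
69^0.633 ≈ 14.588.
V ≈ 5.88 × 14.588 ≈ 85.8 kt.

86 kt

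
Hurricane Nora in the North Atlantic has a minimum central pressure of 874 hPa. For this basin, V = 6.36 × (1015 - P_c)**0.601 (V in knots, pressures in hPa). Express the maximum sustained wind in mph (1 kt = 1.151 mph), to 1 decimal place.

143.3 mph

ΔP = 1015 − 874 = 141 hPa.
V ≈ 6.36 × 141^0.601 = 6.36 × 19.574 ≈ 124.491 kt.
124.491 × 1.151 ≈ 143.29 mph → 143.3 mph.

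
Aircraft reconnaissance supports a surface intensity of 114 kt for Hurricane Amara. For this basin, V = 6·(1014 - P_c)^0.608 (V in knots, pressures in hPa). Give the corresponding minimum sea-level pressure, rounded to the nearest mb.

ΔP = (V / 6)^(1/0.608) = (114/6)^1.645.
114/6 = 19.000; 19.000^1.645 ≈ 126.83 mb.
P_c = 1014 − 126.83 = 887.17 ≈ 887 mb.

887 mb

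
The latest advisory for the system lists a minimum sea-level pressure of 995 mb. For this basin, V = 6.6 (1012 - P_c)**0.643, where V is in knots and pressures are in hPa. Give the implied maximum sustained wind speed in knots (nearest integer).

41 kt

ΔP = 1012 − 995 = 17 mb.
17^0.643 ≈ 6.183.
V ≈ 6.6 × 6.183 ≈ 40.8 kt.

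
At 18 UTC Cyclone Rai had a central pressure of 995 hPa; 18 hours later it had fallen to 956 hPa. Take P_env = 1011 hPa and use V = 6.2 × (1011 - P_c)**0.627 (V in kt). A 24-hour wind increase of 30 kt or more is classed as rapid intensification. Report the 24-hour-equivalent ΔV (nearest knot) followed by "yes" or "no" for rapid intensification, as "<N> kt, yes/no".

V₁: ΔP = 16, V ≈ 6.2 × 16^0.627 ≈ 35.27 kt.
V₂: ΔP = 55, V ≈ 6.2 × 55^0.627 ≈ 76.49 kt.
ΔV over 18 h = 41.22 kt → 24 h equivalent = 41.22 × 24/18 ≈ 54.96 kt.
55 kt ≥ 30 kt ⇒ rapid intensification.

55 kt, yes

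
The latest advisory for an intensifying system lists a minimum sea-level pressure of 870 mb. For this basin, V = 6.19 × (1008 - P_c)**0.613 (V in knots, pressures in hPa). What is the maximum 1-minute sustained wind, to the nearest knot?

127 kt

ΔP = 1008 − 870 = 138 mb.
138^0.613 ≈ 20.500.
V ≈ 6.19 × 20.500 ≈ 126.9 kt.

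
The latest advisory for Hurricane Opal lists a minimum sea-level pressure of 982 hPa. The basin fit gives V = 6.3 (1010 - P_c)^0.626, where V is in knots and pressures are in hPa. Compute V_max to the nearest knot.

ΔP = 1010 − 982 = 28 hPa.
28^0.626 ≈ 8.052.
V ≈ 6.3 × 8.052 ≈ 50.7 kt.

51 kt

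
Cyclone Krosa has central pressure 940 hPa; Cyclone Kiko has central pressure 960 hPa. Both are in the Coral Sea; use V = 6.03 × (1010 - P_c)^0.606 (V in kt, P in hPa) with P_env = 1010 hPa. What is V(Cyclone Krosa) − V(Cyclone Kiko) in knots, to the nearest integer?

Cyclone Krosa: ΔP = 70; V ≈ 6.03 × 70^0.606 ≈ 79.15 kt.
Cyclone Kiko: ΔP = 50; V ≈ 6.03 × 50^0.606 ≈ 64.55 kt.
Difference ≈ 79.15 − 64.55 = 14.60 → 15 kt.

15 kt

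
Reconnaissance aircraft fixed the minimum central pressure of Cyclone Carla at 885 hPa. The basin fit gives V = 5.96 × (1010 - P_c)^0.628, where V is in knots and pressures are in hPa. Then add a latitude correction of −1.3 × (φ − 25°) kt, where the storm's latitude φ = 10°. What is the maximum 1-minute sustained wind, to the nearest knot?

ΔP = 1010 − 885 = 125 hPa.
125^0.628 ≈ 20.742.
V ≈ 5.96 × 20.742 ≈ 123.6 kt.
Latitude correction: −1.3 × (10 − 25) = 19.5 kt.
Corrected V ≈ 143.1 kt → 143 kt.

143 kt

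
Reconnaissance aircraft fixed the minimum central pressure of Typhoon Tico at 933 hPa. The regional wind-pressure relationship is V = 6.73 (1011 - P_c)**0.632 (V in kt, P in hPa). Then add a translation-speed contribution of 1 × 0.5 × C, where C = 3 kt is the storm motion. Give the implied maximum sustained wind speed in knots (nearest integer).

ΔP = 1011 − 933 = 78 hPa.
78^0.632 ≈ 15.697.
V ≈ 6.73 × 15.697 ≈ 105.6 kt.
Translation term: 1 × 0.5 × 3 = 1.5 kt.
Corrected V ≈ 107.1 kt → 107 kt.

107 kt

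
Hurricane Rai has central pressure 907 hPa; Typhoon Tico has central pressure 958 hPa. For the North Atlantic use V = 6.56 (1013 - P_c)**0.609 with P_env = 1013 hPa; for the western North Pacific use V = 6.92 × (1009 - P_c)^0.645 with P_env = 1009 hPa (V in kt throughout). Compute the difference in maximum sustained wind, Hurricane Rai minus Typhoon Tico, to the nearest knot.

Hurricane Rai: ΔP = 106; V ≈ 6.56 × 106^0.609 ≈ 112.28 kt.
Typhoon Tico: ΔP = 51; V ≈ 6.92 × 51^0.645 ≈ 87.40 kt.
Difference ≈ 112.28 − 87.40 = 24.88 → 25 kt.

25 kt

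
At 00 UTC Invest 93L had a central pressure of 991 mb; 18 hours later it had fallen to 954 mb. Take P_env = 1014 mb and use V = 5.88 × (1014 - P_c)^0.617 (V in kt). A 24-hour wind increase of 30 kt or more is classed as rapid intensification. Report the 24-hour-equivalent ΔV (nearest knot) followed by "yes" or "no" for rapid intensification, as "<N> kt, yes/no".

44 kt, yes

V₁: ΔP = 23, V ≈ 5.88 × 23^0.617 ≈ 40.70 kt.
V₂: ΔP = 60, V ≈ 5.88 × 60^0.617 ≈ 73.54 kt.
ΔV over 18 h = 32.84 kt → 24 h equivalent = 32.84 × 24/18 ≈ 43.79 kt.
44 kt ≥ 30 kt ⇒ rapid intensification.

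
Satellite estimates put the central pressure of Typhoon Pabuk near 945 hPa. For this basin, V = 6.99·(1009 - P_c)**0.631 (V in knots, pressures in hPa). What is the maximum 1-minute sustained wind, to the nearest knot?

96 kt

ΔP = 1009 − 945 = 64 hPa.
64^0.631 ≈ 13.794.
V ≈ 6.99 × 13.794 ≈ 96.4 kt.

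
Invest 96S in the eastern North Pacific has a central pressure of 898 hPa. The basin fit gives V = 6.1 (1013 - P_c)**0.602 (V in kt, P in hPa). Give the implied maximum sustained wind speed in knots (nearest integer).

106 kt

ΔP = 1013 − 898 = 115 hPa.
115^0.602 ≈ 17.400.
V ≈ 6.1 × 17.400 ≈ 106.1 kt.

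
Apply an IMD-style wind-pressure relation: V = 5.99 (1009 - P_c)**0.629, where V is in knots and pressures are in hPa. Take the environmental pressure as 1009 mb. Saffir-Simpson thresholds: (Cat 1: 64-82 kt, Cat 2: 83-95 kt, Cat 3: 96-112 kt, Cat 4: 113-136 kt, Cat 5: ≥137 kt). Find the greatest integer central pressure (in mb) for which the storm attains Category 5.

Category 5 begins at V = 137 kt.
Required ΔP = (137/5.99)^(1/0.629) = 22.871^1.590 ≈ 144.89 mb.
P_c ≤ 1009 − 144.89 = 864.11, so the highest integer P_c is 864 mb.

864 mb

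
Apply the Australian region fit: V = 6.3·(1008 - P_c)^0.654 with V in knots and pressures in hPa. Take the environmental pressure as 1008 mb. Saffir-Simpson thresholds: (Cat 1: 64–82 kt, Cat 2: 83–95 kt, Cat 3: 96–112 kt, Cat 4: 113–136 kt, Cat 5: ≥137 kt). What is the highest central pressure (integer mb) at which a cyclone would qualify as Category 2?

956 mb

Category 2 begins at V = 83 kt.
Required ΔP = (83/6.3)^(1/0.654) = 13.175^1.529 ≈ 51.54 mb.
P_c ≤ 1008 − 51.54 = 956.46, so the highest integer P_c is 956 mb.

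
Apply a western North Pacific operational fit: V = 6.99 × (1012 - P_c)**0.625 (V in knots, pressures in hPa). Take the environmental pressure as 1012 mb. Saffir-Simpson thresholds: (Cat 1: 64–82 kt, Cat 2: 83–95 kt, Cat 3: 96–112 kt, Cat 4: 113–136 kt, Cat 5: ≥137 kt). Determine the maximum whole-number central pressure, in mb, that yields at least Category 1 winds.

Category 1 begins at V = 64 kt.
Required ΔP = (64/6.99)^(1/0.625) = 9.156^1.600 ≈ 34.57 mb.
P_c ≤ 1012 − 34.57 = 977.43, so the highest integer P_c is 977 mb.

977 mb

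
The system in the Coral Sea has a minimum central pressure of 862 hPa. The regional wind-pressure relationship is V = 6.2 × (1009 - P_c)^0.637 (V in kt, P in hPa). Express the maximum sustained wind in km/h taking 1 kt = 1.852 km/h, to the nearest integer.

276 km/h

ΔP = 1009 − 862 = 147 hPa.
V ≈ 6.2 × 147^0.637 = 6.2 × 24.020 ≈ 148.927 kt.
148.927 × 1.852 ≈ 275.81 km/h → 276 km/h.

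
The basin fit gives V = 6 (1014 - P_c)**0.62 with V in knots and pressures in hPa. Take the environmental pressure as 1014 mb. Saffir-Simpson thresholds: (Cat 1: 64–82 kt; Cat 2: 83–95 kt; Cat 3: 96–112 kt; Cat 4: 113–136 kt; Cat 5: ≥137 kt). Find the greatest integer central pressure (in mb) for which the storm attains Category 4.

Category 4 begins at V = 113 kt.
Required ΔP = (113/6)^(1/0.62) = 18.833^1.613 ≈ 113.85 mb.
P_c ≤ 1014 − 113.85 = 900.15, so the highest integer P_c is 900 mb.

900 mb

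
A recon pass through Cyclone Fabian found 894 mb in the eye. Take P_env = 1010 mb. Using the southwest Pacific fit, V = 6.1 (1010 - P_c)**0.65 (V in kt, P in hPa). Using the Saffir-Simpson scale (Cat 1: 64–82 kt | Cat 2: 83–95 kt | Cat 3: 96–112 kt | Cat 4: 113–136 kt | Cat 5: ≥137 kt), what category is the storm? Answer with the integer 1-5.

4

ΔP = 1010 − 894 = 116 mb.
V ≈ 6.1 × 116^0.65 = 6.1 × 21.97 ≈ 134 kt.
134 kt falls in the Category 4 band.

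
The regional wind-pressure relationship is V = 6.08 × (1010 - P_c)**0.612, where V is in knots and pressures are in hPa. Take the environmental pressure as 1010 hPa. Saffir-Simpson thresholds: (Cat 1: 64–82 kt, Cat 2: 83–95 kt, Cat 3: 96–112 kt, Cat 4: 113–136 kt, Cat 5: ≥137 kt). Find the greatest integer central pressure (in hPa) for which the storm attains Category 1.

963 hPa

Category 1 begins at V = 64 kt.
Required ΔP = (64/6.08)^(1/0.612) = 10.526^1.634 ≈ 46.82 hPa.
P_c ≤ 1010 − 46.82 = 963.18, so the highest integer P_c is 963 hPa.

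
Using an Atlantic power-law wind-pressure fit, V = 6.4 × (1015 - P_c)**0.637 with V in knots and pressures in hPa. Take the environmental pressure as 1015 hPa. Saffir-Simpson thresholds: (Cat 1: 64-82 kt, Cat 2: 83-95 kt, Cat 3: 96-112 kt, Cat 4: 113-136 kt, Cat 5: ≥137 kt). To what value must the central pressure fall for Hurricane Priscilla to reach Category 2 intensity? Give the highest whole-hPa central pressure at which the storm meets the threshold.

959 hPa

Category 2 begins at V = 83 kt.
Required ΔP = (83/6.4)^(1/0.637) = 12.969^1.570 ≈ 55.86 hPa.
P_c ≤ 1015 − 55.86 = 959.14, so the highest integer P_c is 959 hPa.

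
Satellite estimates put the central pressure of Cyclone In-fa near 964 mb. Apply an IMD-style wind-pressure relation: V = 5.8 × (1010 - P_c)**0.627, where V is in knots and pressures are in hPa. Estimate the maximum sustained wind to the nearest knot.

64 kt

ΔP = 1010 − 964 = 46 mb.
46^0.627 ≈ 11.029.
V ≈ 5.8 × 11.029 ≈ 64.0 kt.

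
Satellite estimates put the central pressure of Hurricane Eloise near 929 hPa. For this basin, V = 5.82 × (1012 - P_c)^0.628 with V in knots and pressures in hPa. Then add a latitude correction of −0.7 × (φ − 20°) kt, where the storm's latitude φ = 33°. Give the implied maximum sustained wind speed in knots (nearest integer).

84 kt

ΔP = 1012 − 929 = 83 hPa.
83^0.628 ≈ 16.039.
V ≈ 5.82 × 16.039 ≈ 93.3 kt.
Latitude correction: −0.7 × (33 − 20) = -9.1 kt.
Corrected V ≈ 84.2 kt → 84 kt.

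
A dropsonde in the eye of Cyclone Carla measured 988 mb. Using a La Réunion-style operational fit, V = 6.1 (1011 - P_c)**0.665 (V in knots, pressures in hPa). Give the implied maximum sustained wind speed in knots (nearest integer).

49 kt

ΔP = 1011 − 988 = 23 mb.
23^0.665 ≈ 8.045.
V ≈ 6.1 × 8.045 ≈ 49.1 kt.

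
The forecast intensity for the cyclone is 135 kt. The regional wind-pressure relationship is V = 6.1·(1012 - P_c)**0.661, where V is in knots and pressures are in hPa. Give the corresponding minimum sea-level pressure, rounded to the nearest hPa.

ΔP = (V / 6.1)^(1/0.661) = (135/6.1)^1.513.
135/6.1 = 22.131; 22.131^1.513 ≈ 108.34 hPa.
P_c = 1012 − 108.34 = 903.66 ≈ 904 hPa.

904 hPa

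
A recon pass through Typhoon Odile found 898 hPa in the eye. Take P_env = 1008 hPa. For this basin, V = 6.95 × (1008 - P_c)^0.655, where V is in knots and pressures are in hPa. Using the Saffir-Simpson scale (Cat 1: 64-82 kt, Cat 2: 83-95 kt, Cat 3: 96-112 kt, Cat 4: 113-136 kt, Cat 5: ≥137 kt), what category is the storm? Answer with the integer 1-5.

ΔP = 1008 − 898 = 110 hPa.
V ≈ 6.95 × 110^0.655 = 6.95 × 21.73 ≈ 151 kt.
151 kt falls in the Category 5 band.

5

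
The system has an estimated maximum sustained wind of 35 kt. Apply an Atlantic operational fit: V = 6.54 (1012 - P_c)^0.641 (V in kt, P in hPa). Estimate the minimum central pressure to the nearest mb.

ΔP = (V / 6.54)^(1/0.641) = (35/6.54)^1.560.
35/6.54 = 5.352; 5.352^1.560 ≈ 13.69 mb.
P_c = 1012 − 13.69 = 998.31 ≈ 998 mb.

998 mb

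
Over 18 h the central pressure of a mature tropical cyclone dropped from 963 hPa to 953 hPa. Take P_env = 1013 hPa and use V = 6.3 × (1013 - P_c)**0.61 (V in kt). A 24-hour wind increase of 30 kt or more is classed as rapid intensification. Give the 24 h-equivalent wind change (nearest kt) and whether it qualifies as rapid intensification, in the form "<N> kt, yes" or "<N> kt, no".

11 kt, no

V₁: ΔP = 50, V ≈ 6.3 × 50^0.61 ≈ 68.50 kt.
V₂: ΔP = 60, V ≈ 6.3 × 60^0.61 ≈ 76.56 kt.
ΔV over 18 h = 8.06 kt → 24 h equivalent = 8.06 × 24/18 ≈ 10.75 kt.
11 kt < 30 kt ⇒ not rapid intensification.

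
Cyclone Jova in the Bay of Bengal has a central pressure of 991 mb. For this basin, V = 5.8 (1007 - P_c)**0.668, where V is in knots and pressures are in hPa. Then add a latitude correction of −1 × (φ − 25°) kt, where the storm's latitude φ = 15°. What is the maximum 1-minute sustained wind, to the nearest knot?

47 kt

ΔP = 1007 − 991 = 16 mb.
16^0.668 ≈ 6.373.
V ≈ 5.8 × 6.373 ≈ 37.0 kt.
Latitude correction: −1 × (15 − 25) = 10 kt.
Corrected V ≈ 47 kt → 47 kt.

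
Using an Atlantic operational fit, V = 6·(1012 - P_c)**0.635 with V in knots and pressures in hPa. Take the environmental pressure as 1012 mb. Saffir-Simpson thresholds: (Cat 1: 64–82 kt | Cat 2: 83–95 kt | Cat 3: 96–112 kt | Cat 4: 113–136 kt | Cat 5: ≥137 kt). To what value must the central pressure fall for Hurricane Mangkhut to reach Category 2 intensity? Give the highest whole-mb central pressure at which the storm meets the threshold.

949 mb

Category 2 begins at V = 83 kt.
Required ΔP = (83/6)^(1/0.635) = 13.833^1.575 ≈ 62.62 mb.
P_c ≤ 1012 − 62.62 = 949.38, so the highest integer P_c is 949 mb.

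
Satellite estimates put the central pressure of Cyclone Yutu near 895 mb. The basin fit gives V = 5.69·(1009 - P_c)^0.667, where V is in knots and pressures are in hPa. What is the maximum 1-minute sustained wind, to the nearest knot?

134 kt

ΔP = 1009 − 895 = 114 mb.
114^0.667 ≈ 23.548.
V ≈ 5.69 × 23.548 ≈ 134.0 kt.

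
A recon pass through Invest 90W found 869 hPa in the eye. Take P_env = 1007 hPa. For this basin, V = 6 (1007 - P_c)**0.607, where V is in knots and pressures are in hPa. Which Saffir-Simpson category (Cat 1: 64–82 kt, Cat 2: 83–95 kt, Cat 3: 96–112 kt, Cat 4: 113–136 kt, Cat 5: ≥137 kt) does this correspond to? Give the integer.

ΔP = 1007 − 869 = 138 hPa.
V ≈ 6 × 138^0.607 = 6 × 19.90 ≈ 119 kt.
119 kt falls in the Category 4 band.

4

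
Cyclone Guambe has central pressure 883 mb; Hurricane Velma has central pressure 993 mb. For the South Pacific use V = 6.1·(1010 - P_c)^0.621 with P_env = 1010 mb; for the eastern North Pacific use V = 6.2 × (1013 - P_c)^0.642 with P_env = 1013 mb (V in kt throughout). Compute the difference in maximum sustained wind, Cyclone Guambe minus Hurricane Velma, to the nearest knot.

81 kt

Cyclone Guambe: ΔP = 127; V ≈ 6.1 × 127^0.621 ≈ 123.54 kt.
Hurricane Velma: ΔP = 20; V ≈ 6.2 × 20^0.642 ≈ 42.43 kt.
Difference ≈ 123.54 − 42.43 = 81.11 → 81 kt.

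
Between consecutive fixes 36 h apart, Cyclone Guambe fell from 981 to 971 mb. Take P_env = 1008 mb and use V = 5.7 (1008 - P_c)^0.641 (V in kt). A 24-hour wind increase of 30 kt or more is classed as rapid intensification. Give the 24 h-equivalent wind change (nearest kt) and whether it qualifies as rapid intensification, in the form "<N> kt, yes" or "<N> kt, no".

7 kt, no

V₁: ΔP = 27, V ≈ 5.7 × 27^0.641 ≈ 47.14 kt.
V₂: ΔP = 37, V ≈ 5.7 × 37^0.641 ≈ 57.69 kt.
ΔV over 36 h = 10.55 kt → 24 h equivalent = 10.55 × 24/36 ≈ 7.03 kt.
7 kt < 30 kt ⇒ not rapid intensification.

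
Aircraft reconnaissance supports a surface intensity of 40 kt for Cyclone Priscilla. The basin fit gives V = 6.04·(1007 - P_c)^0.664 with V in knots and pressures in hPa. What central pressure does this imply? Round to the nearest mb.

990 mb

ΔP = (V / 6.04)^(1/0.664) = (40/6.04)^1.506.
40/6.04 = 6.623; 6.623^1.506 ≈ 17.24 mb.
P_c = 1007 − 17.24 = 989.76 ≈ 990 mb.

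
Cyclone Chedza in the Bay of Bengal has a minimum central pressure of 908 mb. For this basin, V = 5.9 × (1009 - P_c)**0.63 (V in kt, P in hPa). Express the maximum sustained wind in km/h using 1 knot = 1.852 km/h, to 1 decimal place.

ΔP = 1009 − 908 = 101 mb.
V ≈ 5.9 × 101^0.63 = 5.9 × 18.311 ≈ 108.037 kt.
108.037 × 1.852 ≈ 200.09 km/h → 200.1 km/h.

200.1 km/h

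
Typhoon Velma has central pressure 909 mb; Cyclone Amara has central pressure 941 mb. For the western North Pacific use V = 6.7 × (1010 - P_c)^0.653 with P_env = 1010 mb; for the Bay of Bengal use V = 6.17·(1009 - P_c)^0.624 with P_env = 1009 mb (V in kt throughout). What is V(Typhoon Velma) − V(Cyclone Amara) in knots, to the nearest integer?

51 kt

Typhoon Velma: ΔP = 101; V ≈ 6.7 × 101^0.653 ≈ 136.43 kt.
Cyclone Amara: ΔP = 68; V ≈ 6.17 × 68^0.624 ≈ 85.86 kt.
Difference ≈ 136.43 − 85.86 = 50.57 → 51 kt.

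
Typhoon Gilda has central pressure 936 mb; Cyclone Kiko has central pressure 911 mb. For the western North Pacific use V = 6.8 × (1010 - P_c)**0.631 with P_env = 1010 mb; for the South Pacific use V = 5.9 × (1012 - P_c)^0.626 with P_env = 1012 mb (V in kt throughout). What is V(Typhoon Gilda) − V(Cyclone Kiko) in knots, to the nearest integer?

Typhoon Gilda: ΔP = 74; V ≈ 6.8 × 74^0.631 ≈ 102.80 kt.
Cyclone Kiko: ΔP = 101; V ≈ 5.9 × 101^0.626 ≈ 106.06 kt.
Difference ≈ 102.80 − 106.06 = -3.26 → -3 kt.

-3 kt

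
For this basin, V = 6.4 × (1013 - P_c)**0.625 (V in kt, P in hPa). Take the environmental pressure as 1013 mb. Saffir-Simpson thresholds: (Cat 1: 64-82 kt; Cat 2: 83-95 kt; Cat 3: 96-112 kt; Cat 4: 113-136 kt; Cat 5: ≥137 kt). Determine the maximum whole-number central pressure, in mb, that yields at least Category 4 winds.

Category 4 begins at V = 113 kt.
Required ΔP = (113/6.4)^(1/0.625) = 17.656^1.600 ≈ 98.86 mb.
P_c ≤ 1013 − 98.86 = 914.14, so the highest integer P_c is 914 mb.

914 mb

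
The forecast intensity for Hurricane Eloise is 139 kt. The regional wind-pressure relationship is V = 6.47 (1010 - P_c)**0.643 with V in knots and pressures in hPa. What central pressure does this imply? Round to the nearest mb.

ΔP = (V / 6.47)^(1/0.643) = (139/6.47)^1.555.
139/6.47 = 21.484; 21.484^1.555 ≈ 117.95 mb.
P_c = 1010 − 117.95 = 892.05 ≈ 892 mb.

892 mb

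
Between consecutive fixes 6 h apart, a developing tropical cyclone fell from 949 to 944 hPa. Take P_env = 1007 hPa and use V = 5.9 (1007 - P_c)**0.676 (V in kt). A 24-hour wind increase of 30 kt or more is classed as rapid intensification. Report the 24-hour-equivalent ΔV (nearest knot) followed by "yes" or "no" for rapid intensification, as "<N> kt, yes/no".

V₁: ΔP = 58, V ≈ 5.9 × 58^0.676 ≈ 91.82 kt.
V₂: ΔP = 63, V ≈ 5.9 × 63^0.676 ≈ 97.10 kt.
ΔV over 6 h = 5.28 kt → 24 h equivalent = 5.28 × 24/6 ≈ 21.12 kt.
21 kt < 30 kt ⇒ not rapid intensification.

21 kt, no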